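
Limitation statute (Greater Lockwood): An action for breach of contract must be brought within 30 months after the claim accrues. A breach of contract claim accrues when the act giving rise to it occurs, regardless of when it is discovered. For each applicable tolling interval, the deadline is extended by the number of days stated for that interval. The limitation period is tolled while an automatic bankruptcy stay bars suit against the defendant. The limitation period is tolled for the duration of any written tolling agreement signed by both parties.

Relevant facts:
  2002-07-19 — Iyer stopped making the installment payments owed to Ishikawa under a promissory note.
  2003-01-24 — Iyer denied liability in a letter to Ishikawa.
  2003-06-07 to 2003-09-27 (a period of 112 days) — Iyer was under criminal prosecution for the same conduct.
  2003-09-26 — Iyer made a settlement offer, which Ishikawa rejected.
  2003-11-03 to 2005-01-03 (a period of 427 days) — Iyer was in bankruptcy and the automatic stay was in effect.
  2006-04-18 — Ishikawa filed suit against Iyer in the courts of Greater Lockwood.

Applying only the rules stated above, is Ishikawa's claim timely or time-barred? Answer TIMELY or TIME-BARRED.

TIME-BARRED

The limitation period began to run on 2002-07-19.
30 months from 2002-07-19 is 2005-01-19.
The period was tolled for 427 days by the automatic bankruptcy stay (2003-11-03 to 2005-01-03), pushing the deadline to 2006-03-22.
Although a criminal prosecution ran from 2003-06-07 to 2003-09-27, the stated rules do not make that a tolling event, so it is disregarded.
The other events in the timeline have no effect on the limitation period under the stated rules.
The 2006-04-18 filing falls after the 2006-03-22 deadline; the claim is time-barred.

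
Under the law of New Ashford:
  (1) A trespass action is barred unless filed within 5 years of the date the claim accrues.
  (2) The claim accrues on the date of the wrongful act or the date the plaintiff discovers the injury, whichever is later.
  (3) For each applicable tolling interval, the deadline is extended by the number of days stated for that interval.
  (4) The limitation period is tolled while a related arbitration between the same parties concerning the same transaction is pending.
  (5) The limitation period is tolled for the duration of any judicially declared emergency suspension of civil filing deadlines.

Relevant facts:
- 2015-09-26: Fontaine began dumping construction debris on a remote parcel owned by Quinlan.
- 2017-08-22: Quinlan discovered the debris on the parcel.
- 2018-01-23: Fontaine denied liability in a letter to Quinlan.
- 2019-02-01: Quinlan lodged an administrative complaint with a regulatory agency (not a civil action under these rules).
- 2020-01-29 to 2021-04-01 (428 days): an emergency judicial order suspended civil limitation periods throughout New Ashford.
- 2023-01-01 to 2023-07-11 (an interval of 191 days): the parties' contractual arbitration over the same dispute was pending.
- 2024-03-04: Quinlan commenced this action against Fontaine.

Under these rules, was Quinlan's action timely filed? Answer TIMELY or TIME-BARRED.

TIMELY

Because discovery on 2017-08-22 post-dates the 2015-09-26 act, accrual under the later-of rule falls on 2017-08-22.
Adding the 5 years base period to 2017-08-22 gives a deadline of 2022-08-22, before any tolling.
The period was tolled for 428 days by the emergency suspension of filing deadlines (2020-01-29 to 2021-04-01), pushing the deadline to 2023-10-24.
The period was tolled for 191 days by the pending related arbitration (2023-01-01 to 2023-07-11), pushing the deadline to 2024-05-02.
Nothing else in the chronology tolls or restarts the period.
The 2024-03-04 filing precedes the 2024-05-02 deadline; the claim is timely.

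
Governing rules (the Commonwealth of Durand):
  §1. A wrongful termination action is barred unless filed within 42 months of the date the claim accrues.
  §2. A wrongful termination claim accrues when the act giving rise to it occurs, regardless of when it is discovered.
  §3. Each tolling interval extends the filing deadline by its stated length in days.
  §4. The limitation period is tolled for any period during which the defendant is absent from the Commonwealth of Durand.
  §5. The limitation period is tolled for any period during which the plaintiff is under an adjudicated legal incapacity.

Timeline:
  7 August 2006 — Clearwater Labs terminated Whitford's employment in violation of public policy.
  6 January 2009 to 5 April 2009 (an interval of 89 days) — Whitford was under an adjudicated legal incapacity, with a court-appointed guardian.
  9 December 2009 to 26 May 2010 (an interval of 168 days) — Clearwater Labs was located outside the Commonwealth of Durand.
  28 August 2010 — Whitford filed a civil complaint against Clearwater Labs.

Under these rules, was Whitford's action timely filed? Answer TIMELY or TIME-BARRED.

TIMELY

The claim accrued on 7 August 2006, when the wrongful act occurred.
The untolled deadline — 42 months after 7 August 2006 — is 7 February 2010.
The period was tolled for 89 days by the plaintiff's legal incapacity (6 January 2009 to 5 April 2009), pushing the deadline to 7 May 2010.
Because the defendant's absence from the jurisdiction ran from 9 December 2009 to 26 May 2010, the deadline is extended by 168 days to 22 October 2010.
Whitford filed on 28 August 2010, before the 22 October 2010 deadline, so the action is timely.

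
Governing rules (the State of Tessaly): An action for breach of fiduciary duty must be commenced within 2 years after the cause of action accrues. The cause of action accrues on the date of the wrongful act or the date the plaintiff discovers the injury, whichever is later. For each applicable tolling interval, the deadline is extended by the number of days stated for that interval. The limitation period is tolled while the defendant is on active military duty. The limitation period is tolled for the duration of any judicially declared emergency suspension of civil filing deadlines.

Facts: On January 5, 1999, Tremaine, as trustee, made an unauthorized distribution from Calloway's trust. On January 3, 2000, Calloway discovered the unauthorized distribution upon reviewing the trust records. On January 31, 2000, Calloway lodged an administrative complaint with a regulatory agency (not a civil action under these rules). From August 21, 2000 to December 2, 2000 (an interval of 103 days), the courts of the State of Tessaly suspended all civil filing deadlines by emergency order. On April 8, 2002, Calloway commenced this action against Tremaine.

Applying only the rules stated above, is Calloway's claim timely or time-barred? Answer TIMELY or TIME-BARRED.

TIMELY

Because discovery on January 3, 2000 post-dates the January 5, 1999 act, accrual under the later-of rule falls on January 3, 2000.
2 years from January 3, 2000 is January 3, 2002.
The emergency suspension of filing deadlines from August 21, 2000 to December 2, 2000 tolled the period for 103 days, extending the deadline to April 16, 2002.
The other events in the timeline have no effect on the limitation period under the stated rules.
The April 8, 2002 filing precedes the April 16, 2002 deadline; the claim is timely.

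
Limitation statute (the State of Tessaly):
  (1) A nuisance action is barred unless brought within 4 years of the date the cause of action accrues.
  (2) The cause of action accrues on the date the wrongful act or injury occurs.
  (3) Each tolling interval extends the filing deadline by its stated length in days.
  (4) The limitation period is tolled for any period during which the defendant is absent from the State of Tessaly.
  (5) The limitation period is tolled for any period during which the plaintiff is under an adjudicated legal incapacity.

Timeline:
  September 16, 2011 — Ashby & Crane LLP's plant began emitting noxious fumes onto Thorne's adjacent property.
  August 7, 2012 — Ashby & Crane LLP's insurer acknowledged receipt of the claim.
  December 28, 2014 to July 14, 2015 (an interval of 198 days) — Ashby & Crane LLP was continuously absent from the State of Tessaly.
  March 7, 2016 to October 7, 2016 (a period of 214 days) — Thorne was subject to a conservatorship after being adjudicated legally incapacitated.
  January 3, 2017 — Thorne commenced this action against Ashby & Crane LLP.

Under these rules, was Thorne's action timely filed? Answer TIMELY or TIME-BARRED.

The limitation period began to run on September 16, 2011.
The untolled deadline — 4 years after September 16, 2011 — is September 16, 2015.
Because the defendant's absence from the jurisdiction ran from December 28, 2014 to July 14, 2015, the deadline is extended by 198 days to April 1, 2016.
The plaintiff's legal incapacity from March 7, 2016 to October 7, 2016 tolled the period for 214 days, extending the deadline to November 1, 2016.
The other events in the timeline have no effect on the limitation period under the stated rules.
The January 3, 2017 filing falls after the November 1, 2016 deadline; the claim is time-barred.

TIME-BARRED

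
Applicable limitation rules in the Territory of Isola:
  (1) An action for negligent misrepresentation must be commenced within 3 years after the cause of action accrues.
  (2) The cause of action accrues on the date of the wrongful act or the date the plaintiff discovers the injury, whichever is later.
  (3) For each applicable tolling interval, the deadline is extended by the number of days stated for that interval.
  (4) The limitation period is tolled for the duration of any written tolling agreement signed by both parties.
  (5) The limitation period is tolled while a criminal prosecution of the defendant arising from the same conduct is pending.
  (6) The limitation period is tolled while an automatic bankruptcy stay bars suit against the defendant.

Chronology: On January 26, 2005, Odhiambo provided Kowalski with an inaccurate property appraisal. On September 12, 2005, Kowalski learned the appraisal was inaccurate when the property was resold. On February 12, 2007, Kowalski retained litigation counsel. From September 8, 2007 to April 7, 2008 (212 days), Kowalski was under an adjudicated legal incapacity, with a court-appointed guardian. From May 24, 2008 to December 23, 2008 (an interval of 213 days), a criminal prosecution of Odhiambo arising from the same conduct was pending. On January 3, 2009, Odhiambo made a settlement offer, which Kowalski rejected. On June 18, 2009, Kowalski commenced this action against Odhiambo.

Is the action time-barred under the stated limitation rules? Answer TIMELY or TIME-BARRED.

The claim accrued on September 12, 2005 — the later of the January 26, 2005 act and the September 12, 2005 discovery.
3 years from September 12, 2005 is September 12, 2008.
The pending criminal prosecution from May 24, 2008 to December 23, 2008 tolled the period for 213 days, extending the deadline to April 13, 2009.
The plaintiff's legal incapacity from September 8, 2007 to April 7, 2008 does not toll the period, because no stated rule makes the plaintiff's incapacity a tolling event.
Nothing else in the chronology tolls or restarts the period.
Kowalski filed on June 18, 2009, after the April 13, 2009 deadline, so the action is time-barred.

TIME-BARRED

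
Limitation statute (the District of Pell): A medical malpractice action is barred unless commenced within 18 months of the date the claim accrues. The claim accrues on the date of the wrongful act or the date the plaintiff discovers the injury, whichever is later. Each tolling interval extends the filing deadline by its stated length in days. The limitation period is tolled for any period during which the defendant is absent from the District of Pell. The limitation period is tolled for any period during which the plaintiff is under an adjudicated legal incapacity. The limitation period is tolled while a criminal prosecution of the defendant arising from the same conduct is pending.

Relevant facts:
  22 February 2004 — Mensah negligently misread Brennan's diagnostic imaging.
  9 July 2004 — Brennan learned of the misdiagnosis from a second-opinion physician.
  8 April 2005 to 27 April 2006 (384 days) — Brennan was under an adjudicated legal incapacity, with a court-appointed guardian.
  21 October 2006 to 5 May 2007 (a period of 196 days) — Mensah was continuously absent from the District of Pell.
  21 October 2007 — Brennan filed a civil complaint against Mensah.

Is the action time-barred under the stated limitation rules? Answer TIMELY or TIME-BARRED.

TIME-BARRED

Taking the later of the act (22 February 2004) and discovery (9 July 2004), the claim accrued on 9 July 2004.
Adding the 18 months base period to 9 July 2004 gives a deadline of 9 January 2006, before any tolling.
The period was tolled for 384 days by the plaintiff's legal incapacity (8 April 2005 to 27 April 2006), pushing the deadline to 28 January 2007.
The defendant's absence from the jurisdiction from 21 October 2006 to 5 May 2007 tolled the period for 196 days, extending the deadline to 12 August 2007.
The 21 October 2007 filing falls after the 12 August 2007 deadline; the claim is time-barred.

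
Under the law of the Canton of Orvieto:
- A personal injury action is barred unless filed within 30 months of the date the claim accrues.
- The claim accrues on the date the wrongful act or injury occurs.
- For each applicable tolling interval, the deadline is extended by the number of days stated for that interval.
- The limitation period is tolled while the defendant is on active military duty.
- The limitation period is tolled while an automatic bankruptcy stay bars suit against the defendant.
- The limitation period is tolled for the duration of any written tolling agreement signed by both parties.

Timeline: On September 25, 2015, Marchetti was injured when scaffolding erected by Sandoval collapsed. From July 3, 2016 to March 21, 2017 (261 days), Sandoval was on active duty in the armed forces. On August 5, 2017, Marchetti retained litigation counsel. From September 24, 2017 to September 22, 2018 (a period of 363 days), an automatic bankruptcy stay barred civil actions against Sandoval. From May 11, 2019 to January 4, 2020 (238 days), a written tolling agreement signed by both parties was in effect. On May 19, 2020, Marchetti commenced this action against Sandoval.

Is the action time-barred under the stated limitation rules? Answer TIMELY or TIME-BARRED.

The claim accrued on September 25, 2015, the date of the act.
Adding the 30 months base period to September 25, 2015 gives a deadline of March 25, 2018, before any tolling.
The defendant's active military service from July 3, 2016 to March 21, 2017 tolled the period for 261 days, extending the deadline to December 11, 2018.
The period was tolled for 363 days by the automatic bankruptcy stay (September 24, 2017 to September 22, 2018), pushing the deadline to December 9, 2019.
The written tolling agreement from May 11, 2019 to January 4, 2020 tolled the period for 238 days, extending the deadline to August 3, 2020.
The other events in the timeline have no effect on the limitation period under the stated rules.
Marchetti filed on May 19, 2020, before the August 3, 2020 deadline, so the action is timely.

TIMELY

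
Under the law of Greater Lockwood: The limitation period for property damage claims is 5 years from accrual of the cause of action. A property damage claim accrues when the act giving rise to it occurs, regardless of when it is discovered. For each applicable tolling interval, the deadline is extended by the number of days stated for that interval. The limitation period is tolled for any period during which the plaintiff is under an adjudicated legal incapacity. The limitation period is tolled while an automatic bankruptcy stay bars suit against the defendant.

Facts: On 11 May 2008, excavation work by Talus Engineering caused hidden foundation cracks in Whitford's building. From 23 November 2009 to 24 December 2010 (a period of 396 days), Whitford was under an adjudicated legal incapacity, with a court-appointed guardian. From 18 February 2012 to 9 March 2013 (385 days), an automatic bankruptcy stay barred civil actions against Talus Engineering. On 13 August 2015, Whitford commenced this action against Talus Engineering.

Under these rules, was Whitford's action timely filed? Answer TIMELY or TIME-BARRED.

TIME-BARRED

The limitation period began to run on 11 May 2008.
Adding the 5 years base period to 11 May 2008 gives a deadline of 11 May 2013, before any tolling.
The period was tolled for 396 days by the plaintiff's legal incapacity (23 November 2009 to 24 December 2010), pushing the deadline to 11 June 2014.
The automatic bankruptcy stay from 18 February 2012 to 9 March 2013 tolled the period for 385 days, extending the deadline to 1 July 2015.
The 13 August 2015 filing falls after the 1 July 2015 deadline; the claim is time-barred.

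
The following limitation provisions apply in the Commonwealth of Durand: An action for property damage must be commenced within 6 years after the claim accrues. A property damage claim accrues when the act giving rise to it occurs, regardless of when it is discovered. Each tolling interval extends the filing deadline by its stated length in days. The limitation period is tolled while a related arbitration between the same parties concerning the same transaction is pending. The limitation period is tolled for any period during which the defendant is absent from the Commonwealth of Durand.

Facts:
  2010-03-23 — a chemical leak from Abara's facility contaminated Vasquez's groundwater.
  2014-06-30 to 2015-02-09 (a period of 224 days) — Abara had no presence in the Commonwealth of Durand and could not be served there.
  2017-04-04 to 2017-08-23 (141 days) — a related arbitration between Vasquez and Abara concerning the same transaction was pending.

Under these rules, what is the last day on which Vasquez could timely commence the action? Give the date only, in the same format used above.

2016-11-02

The limitation period began to run on 2010-03-23.
6 years from 2010-03-23 is 2016-03-23.
The period was tolled for 224 days by the defendant's absence from the jurisdiction (2014-06-30 to 2015-02-09), pushing the deadline to 2016-11-02.
By the time the pending related arbitration began on 2017-04-04, the limitation period had already expired on 2016-11-02; that interval cannot revive it.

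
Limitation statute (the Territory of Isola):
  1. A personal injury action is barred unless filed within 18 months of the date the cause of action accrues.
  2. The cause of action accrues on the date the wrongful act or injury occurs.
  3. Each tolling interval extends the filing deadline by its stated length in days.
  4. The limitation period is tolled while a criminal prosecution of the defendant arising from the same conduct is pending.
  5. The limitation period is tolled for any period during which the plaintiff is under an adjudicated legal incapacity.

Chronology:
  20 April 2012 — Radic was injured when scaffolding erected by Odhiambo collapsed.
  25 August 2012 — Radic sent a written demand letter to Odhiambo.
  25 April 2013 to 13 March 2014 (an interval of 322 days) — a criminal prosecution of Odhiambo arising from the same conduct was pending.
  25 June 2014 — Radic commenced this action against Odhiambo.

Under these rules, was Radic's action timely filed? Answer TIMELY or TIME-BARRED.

The limitation period began to run on 20 April 2012.
The untolled deadline — 18 months after 20 April 2012 — is 20 October 2013.
The period was tolled for 322 days by the pending criminal prosecution (25 April 2013 to 13 March 2014), pushing the deadline to 7 September 2014.
The other events in the timeline have no effect on the limitation period under the stated rules.
The 25 June 2014 filing precedes the 7 September 2014 deadline; the claim is timely.

TIMELY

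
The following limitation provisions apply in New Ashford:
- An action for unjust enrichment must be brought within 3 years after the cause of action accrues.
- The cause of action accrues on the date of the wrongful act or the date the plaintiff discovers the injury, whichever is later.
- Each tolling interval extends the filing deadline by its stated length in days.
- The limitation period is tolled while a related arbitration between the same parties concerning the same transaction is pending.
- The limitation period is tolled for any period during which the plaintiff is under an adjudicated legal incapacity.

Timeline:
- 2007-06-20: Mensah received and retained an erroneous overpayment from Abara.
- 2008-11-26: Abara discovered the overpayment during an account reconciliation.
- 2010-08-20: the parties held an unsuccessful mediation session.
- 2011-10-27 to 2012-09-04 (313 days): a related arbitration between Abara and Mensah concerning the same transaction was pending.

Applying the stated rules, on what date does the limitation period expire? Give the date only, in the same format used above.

Taking the later of the act (2007-06-20) and discovery (2008-11-26), the claim accrued on 2008-11-26.
The untolled deadline — 3 years after 2008-11-26 — is 2011-11-26.
Because the pending related arbitration ran from 2011-10-27 to 2012-09-04, the deadline is extended by 313 days to 2012-10-04.
Nothing else in the chronology tolls or restarts the period.

2012-10-04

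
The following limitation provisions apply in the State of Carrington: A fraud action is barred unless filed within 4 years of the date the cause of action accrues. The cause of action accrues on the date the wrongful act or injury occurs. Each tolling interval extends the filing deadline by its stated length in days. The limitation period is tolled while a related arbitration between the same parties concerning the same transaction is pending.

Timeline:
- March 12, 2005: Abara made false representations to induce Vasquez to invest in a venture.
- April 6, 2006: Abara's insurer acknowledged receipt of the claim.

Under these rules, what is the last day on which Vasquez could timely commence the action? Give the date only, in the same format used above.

The limitation period began to run on March 12, 2005.
The untolled deadline — 4 years after March 12, 2005 — is March 12, 2009.
None of the other events listed affects the running of the period under the stated rules.

March 12, 2009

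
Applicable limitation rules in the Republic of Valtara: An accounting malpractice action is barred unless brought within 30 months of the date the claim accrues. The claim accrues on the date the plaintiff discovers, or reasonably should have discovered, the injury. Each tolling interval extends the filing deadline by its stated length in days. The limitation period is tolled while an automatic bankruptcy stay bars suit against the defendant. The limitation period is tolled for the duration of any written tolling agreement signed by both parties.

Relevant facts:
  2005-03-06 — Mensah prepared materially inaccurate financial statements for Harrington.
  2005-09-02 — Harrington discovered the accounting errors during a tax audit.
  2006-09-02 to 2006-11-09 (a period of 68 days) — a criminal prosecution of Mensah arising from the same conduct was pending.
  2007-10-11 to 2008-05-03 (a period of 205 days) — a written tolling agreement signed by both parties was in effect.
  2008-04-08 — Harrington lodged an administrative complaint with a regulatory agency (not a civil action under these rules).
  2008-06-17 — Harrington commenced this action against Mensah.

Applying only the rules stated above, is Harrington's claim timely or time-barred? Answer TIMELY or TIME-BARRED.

TIMELY

The claim did not accrue until Harrington discovered the injury on 2005-09-02; the 2005-03-06 act date does not start the clock under the stated rule.
Adding the 30 months base period to 2005-09-02 gives a deadline of 2008-03-02, before any tolling.
Because the written tolling agreement ran from 2007-10-11 to 2008-05-03, the deadline is extended by 205 days to 2008-09-23.
No stated provision tolls the period for a criminal prosecution, so the interval from 2006-09-02 to 2006-11-09 has no effect on the deadline.
None of the other events listed affects the running of the period under the stated rules.
Filing on 2008-06-17 beat the 2008-09-23 deadline — the action is timely.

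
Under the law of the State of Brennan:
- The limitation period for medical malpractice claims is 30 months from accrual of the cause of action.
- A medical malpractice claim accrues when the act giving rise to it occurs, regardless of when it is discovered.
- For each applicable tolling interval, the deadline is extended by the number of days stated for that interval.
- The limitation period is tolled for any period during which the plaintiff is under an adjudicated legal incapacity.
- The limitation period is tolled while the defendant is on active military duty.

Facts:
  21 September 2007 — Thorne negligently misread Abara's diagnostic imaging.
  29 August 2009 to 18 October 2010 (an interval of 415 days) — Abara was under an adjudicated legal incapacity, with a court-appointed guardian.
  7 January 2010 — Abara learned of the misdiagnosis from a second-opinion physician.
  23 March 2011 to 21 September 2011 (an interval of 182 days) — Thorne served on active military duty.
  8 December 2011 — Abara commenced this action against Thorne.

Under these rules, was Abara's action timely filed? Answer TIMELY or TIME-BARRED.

Because the rule ties accrual to occurrence, the claim accrued on 21 September 2007, not on the 7 January 2010 discovery date.
Adding the 30 months base period to 21 September 2007 gives a deadline of 21 March 2010, before any tolling.
The plaintiff's legal incapacity from 29 August 2009 to 18 October 2010 tolled the period for 415 days, extending the deadline to 10 May 2011.
The defendant's active military service from 23 March 2011 to 21 September 2011 tolled the period for 182 days, extending the deadline to 8 November 2011.
Filing on 8 December 2011 missed the 8 November 2011 deadline — the action is time-barred.

TIME-BARRED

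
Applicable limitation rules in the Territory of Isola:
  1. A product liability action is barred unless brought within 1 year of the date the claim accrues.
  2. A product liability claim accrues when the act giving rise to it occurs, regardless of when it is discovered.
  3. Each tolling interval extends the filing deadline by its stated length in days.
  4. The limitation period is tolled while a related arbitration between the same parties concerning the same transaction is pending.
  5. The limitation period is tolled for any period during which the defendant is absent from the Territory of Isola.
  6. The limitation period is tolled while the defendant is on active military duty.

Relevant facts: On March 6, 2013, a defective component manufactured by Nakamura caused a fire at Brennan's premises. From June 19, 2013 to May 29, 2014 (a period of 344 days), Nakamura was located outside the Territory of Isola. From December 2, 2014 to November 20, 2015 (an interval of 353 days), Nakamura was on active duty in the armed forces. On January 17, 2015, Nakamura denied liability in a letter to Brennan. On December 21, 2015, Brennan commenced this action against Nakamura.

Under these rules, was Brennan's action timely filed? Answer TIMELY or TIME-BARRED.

The claim accrued on March 6, 2013, the date of the act.
The untolled deadline — 1 year after March 6, 2013 — is March 6, 2014.
Because the defendant's absence from the jurisdiction ran from June 19, 2013 to May 29, 2014, the deadline is extended by 344 days to February 13, 2015.
Because the defendant's active military service ran from December 2, 2014 to November 20, 2015, the deadline is extended by 353 days to February 1, 2016.
Nothing else in the chronology tolls or restarts the period.
Brennan filed on December 21, 2015, before the February 1, 2016 deadline, so the action is timely.

TIMELY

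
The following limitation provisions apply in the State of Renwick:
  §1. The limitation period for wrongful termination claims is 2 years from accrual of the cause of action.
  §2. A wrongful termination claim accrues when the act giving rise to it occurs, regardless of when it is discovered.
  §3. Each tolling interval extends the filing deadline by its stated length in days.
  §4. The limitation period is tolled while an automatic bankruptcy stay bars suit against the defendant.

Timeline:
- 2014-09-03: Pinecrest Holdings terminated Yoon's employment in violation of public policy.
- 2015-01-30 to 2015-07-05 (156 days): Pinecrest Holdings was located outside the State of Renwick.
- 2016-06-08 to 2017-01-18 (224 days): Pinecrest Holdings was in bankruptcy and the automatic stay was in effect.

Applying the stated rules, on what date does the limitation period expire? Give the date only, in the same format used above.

2017-04-15

The claim accrued on 2014-09-03, when the wrongful act occurred.
2 years from 2014-09-03 is 2016-09-03.
Because the automatic bankruptcy stay ran from 2016-06-08 to 2017-01-18, the deadline is extended by 224 days to 2017-04-15.
The defendant's absence from the jurisdiction from 2015-01-30 to 2015-07-05 does not toll the period, because no stated rule makes the defendant's absence a tolling event.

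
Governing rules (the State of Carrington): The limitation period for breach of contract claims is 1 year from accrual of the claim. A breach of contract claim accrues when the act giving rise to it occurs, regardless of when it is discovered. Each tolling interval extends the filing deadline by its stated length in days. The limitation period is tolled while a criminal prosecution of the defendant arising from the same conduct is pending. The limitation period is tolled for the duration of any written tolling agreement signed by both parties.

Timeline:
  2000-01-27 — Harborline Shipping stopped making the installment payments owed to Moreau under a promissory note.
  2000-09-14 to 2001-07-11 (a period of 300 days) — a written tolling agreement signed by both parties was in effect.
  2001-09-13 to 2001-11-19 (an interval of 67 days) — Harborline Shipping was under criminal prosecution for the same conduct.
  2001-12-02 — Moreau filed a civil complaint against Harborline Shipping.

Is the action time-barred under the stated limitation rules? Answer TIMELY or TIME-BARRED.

The claim accrued on 2000-01-27, the date of the act.
The untolled deadline — 1 year after 2000-01-27 — is 2001-01-27.
The period was tolled for 300 days by the written tolling agreement (2000-09-14 to 2001-07-11), pushing the deadline to 2001-11-23.
The period was tolled for 67 days by the pending criminal prosecution (2001-09-13 to 2001-11-19), pushing the deadline to 2002-01-29.
Filing on 2001-12-02 beat the 2002-01-29 deadline — the action is timely.

TIMELY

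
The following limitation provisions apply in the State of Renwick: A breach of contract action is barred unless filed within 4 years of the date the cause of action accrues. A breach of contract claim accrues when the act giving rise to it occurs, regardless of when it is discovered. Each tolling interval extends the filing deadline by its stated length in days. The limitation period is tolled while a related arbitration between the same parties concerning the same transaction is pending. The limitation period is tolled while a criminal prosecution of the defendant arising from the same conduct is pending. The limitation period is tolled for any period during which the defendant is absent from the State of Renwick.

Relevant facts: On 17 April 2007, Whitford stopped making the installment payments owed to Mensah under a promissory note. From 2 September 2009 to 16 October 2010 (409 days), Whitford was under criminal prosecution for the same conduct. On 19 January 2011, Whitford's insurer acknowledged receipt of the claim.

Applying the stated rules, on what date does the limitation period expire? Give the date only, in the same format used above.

30 May 2012

The claim accrued on 17 April 2007, when the wrongful act occurred.
The untolled deadline — 4 years after 17 April 2007 — is 17 April 2011.
The period was tolled for 409 days by the pending criminal prosecution (2 September 2009 to 16 October 2010), pushing the deadline to 30 May 2012.
None of the other events listed affects the running of the period under the stated rules.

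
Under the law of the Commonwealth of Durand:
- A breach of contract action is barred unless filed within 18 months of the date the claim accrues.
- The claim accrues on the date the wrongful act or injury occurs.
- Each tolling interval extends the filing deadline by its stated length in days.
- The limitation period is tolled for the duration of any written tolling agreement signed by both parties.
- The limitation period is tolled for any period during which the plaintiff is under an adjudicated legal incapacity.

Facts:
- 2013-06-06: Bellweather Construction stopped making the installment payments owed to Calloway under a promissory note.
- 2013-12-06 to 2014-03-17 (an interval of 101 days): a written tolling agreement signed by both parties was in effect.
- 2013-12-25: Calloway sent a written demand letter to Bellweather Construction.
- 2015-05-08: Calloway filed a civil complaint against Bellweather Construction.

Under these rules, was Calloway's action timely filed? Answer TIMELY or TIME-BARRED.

The limitation period began to run on 2013-06-06.
Adding the 18 months base period to 2013-06-06 gives a deadline of 2014-12-06, before any tolling.
The written tolling agreement from 2013-12-06 to 2014-03-17 tolled the period for 101 days, extending the deadline to 2015-03-17.
Nothing else in the chronology tolls or restarts the period.
The 2015-05-08 filing falls after the 2015-03-17 deadline; the claim is time-barred.

TIME-BARRED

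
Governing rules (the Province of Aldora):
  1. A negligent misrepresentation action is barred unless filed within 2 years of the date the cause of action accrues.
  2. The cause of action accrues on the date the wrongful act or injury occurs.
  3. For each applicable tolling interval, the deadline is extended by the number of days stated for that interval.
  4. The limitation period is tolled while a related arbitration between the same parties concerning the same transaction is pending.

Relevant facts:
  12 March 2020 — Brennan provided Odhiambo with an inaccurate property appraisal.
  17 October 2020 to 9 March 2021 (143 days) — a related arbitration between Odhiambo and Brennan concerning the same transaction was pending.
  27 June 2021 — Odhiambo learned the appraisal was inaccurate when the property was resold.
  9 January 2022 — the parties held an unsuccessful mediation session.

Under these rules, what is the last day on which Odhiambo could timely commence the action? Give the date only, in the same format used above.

2 August 2022

Because the rule ties accrual to occurrence, the claim accrued on 12 March 2020, not on the 27 June 2021 discovery date.
Adding the 2 years base period to 12 March 2020 gives a deadline of 12 March 2022, before any tolling.
The pending related arbitration from 17 October 2020 to 9 March 2021 tolled the period for 143 days, extending the deadline to 2 August 2022.
Nothing else in the chronology tolls or restarts the period.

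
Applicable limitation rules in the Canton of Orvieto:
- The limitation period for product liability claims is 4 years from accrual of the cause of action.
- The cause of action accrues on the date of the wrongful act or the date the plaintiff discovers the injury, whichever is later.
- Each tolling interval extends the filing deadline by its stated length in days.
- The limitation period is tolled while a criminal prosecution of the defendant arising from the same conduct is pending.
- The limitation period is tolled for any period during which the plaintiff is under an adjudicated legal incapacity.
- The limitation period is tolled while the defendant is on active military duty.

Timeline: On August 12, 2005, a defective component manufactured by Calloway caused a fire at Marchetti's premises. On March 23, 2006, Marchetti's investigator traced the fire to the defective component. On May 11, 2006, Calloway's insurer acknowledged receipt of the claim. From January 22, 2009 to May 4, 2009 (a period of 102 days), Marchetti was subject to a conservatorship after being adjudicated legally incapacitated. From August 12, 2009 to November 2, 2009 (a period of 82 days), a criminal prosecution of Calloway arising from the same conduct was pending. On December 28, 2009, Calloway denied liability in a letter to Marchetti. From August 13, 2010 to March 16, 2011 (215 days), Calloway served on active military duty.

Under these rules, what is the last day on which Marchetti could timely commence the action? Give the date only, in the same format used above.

April 26, 2011

Because discovery on March 23, 2006 post-dates the August 12, 2005 act, accrual under the later-of rule falls on March 23, 2006.
4 years from March 23, 2006 is March 23, 2010.
Because the plaintiff's legal incapacity ran from January 22, 2009 to May 4, 2009, the deadline is extended by 102 days to July 3, 2010.
Because the pending criminal prosecution ran from August 12, 2009 to November 2, 2009, the deadline is extended by 82 days to September 23, 2010.
Because the defendant's active military service ran from August 13, 2010 to March 16, 2011, the deadline is extended by 215 days to April 26, 2011.
Nothing else in the chronology tolls or restarts the period.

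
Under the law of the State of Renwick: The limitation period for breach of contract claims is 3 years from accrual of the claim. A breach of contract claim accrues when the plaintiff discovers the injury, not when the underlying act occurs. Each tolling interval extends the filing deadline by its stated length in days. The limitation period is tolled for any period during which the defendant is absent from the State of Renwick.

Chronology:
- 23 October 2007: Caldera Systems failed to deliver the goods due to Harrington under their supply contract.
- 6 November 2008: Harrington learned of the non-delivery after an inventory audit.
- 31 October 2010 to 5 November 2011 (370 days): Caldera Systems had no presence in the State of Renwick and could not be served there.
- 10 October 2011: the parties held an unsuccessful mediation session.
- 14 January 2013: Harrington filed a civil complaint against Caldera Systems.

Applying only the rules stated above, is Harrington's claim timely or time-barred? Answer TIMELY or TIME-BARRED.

TIME-BARRED

Accrual is tied to discovery, so the period began on 6 November 2008 rather than on 23 October 2007 when the act occurred.
Adding the 3 years base period to 6 November 2008 gives a deadline of 6 November 2011, before any tolling.
The defendant's absence from the jurisdiction from 31 October 2010 to 5 November 2011 tolled the period for 370 days, extending the deadline to 10 November 2012.
Nothing else in the chronology tolls or restarts the period.
Filing on 14 January 2013 missed the 10 November 2012 deadline — the action is time-barred.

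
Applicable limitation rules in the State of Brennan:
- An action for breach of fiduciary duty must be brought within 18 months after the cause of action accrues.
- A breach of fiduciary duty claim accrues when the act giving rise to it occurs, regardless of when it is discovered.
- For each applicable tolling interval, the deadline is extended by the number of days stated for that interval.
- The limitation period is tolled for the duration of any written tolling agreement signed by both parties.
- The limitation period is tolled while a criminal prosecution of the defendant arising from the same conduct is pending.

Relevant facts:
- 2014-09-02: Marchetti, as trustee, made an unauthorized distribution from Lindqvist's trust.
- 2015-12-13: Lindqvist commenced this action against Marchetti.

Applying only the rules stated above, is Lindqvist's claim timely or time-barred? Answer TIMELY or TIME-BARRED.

The claim accrued on 2014-09-02, when the wrongful act occurred.
Adding the 18 months base period to 2014-09-02 gives a deadline of 2016-03-02, before any tolling.
Filing on 2015-12-13 beat the 2016-03-02 deadline — the action is timely.

TIMELY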